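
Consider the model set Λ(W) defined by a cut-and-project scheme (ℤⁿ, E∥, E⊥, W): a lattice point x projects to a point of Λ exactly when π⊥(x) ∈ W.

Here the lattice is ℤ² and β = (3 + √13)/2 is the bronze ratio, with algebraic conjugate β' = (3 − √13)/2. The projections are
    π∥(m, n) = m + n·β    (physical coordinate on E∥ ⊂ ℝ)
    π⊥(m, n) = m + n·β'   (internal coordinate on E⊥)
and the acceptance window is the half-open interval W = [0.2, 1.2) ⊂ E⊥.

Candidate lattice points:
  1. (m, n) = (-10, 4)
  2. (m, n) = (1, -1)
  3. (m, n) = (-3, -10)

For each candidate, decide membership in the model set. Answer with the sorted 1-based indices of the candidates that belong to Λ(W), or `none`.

none

Numerically β ≈ 3.3028 and β' = −1/β ≈ -0.3028.
candidate 1: (m,n)=(-10,4) → π∥ = -10+4·β ≈ 3.2111, π⊥ = -10+4·β' ≈ -11.2111 ∉ [0.2, 1.2) ⇒ out
candidate 2: (m,n)=(1,-1) → π∥ = 1-1·β ≈ -2.3028, π⊥ = 1-1·β' ≈ 1.3028 ∉ [0.2, 1.2) ⇒ out
candidate 3: (m,n)=(-3,-10) → π∥ = -3-10·β ≈ -36.0278, π⊥ = -3-10·β' ≈ 0.0278 ∉ [0.2, 1.2) ⇒ out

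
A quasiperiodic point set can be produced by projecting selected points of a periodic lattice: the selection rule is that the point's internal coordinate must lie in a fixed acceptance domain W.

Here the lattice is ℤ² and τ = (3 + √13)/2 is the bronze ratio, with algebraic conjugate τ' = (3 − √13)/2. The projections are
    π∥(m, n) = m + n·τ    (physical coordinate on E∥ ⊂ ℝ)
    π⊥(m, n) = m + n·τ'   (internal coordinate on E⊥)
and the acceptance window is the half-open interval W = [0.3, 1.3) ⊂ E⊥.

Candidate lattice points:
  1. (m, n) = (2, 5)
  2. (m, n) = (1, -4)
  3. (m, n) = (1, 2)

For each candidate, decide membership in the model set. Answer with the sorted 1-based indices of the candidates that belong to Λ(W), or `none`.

τ' = (3−√13)/2 ≈ -0.3028.
#1 (2,5): internal coord 2 + (5)·τ' = +0.4861; +0.4861 ∈ [0.3, 1.3) → IN Λ
#2 (1,-4): internal coord 1 + (-4)·τ' = +2.2111; +2.2111 ∉ [0.3, 1.3) → out
#3 (1,2): internal coord 1 + (2)·τ' = +0.3944; +0.3944 ∈ [0.3, 1.3) → IN Λ

1, 3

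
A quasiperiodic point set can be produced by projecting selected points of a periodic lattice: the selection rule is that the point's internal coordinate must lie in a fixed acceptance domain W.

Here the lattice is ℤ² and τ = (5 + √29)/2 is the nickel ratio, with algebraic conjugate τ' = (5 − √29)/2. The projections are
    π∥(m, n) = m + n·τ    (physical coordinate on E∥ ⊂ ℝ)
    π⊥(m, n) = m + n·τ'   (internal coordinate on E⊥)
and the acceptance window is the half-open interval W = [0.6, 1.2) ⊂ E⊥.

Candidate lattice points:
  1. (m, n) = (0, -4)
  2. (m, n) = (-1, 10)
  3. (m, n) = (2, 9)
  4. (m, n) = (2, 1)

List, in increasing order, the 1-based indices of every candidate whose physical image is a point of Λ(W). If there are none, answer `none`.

Numerically τ ≈ 5.192582 and τ' = −1/τ ≈ -0.192582.
[1] lift (0,-4): star map gives 0.770330; window check 0.6 ≤ 0.770330 < 1.2 is true → IN Λ
[2] lift (-1,10): star map gives -2.925824; window check 0.6 ≤ -2.925824 < 1.2 is false → out
[3] lift (2,9): star map gives 0.266758; window check 0.6 ≤ 0.266758 < 1.2 is false → out
[4] lift (2,1): star map gives 1.807418; window check 0.6 ≤ 1.807418 < 1.2 is false → out

1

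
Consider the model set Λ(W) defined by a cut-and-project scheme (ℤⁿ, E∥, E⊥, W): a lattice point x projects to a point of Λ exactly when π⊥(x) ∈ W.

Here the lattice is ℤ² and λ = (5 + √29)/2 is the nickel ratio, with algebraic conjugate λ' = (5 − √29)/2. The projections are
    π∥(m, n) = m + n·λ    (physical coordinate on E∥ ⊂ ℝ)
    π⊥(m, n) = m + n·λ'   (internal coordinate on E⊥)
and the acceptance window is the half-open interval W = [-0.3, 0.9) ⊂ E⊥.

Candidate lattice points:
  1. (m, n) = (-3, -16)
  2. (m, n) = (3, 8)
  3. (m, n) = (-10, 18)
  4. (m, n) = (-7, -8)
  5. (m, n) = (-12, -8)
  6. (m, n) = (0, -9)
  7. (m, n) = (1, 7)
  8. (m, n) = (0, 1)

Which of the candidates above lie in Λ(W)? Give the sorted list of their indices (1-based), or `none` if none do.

1, 8

λ' = (5−√29)/2 ≈ -0.1926.
#1 (-3,-16): internal coord -3 + (-16)·λ' = +0.0813; +0.0813 ∈ [-0.3, 0.9) → IN Λ
#2 (3,8): internal coord 3 + (8)·λ' = +1.4593; +1.4593 ∉ [-0.3, 0.9) → out
#3 (-10,18): internal coord -10 + (18)·λ' = -13.4665; -13.4665 ∉ [-0.3, 0.9) → out
#4 (-7,-8): internal coord -7 + (-8)·λ' = -5.4593; -5.4593 ∉ [-0.3, 0.9) → out
#5 (-12,-8): internal coord -12 + (-8)·λ' = -10.4593; -10.4593 ∉ [-0.3, 0.9) → out
#6 (0,-9): internal coord 0 + (-9)·λ' = +1.7332; +1.7332 ∉ [-0.3, 0.9) → out
#7 (1,7): internal coord 1 + (7)·λ' = -0.3481; -0.3481 ∉ [-0.3, 0.9) → out
#8 (0,1): internal coord 0 + (1)·λ' = -0.1926; -0.1926 ∈ [-0.3, 0.9) → IN Λ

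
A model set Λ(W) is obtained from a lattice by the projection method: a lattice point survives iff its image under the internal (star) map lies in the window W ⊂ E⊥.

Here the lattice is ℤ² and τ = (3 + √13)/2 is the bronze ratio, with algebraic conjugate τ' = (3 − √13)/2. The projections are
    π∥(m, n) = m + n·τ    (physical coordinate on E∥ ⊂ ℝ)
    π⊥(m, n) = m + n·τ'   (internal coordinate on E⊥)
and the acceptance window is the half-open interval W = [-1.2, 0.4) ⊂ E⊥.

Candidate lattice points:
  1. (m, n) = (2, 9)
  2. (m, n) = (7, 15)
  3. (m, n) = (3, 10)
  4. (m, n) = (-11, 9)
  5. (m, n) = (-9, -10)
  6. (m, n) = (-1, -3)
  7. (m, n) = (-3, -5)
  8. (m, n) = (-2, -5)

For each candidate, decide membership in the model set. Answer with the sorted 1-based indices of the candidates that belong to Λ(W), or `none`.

Compute τ' = (3−√13)/2 = -0.302776, so π⊥(m,n) = m -0.302776·n.
#1 (2,9): internal coord 2 + (9)·τ' = -0.724981; -0.724981 ∈ [-1.2, 0.4) → IN Λ
#2 (7,15): internal coord 7 + (15)·τ' = +2.458365; +2.458365 ∉ [-1.2, 0.4) → out
#3 (3,10): internal coord 3 + (10)·τ' = -0.027756; -0.027756 ∈ [-1.2, 0.4) → IN Λ
#4 (-11,9): internal coord -11 + (9)·τ' = -13.724981; -13.724981 ∉ [-1.2, 0.4) → out
#5 (-9,-10): internal coord -9 + (-10)·τ' = -5.972244; -5.972244 ∉ [-1.2, 0.4) → out
#6 (-1,-3): internal coord -1 + (-3)·τ' = -0.091673; -0.091673 ∈ [-1.2, 0.4) → IN Λ
#7 (-3,-5): internal coord -3 + (-5)·τ' = -1.486122; -1.486122 ∉ [-1.2, 0.4) → out
#8 (-2,-5): internal coord -2 + (-5)·τ' = -0.486122; -0.486122 ∈ [-1.2, 0.4) → IN Λ

1, 3, 6, 8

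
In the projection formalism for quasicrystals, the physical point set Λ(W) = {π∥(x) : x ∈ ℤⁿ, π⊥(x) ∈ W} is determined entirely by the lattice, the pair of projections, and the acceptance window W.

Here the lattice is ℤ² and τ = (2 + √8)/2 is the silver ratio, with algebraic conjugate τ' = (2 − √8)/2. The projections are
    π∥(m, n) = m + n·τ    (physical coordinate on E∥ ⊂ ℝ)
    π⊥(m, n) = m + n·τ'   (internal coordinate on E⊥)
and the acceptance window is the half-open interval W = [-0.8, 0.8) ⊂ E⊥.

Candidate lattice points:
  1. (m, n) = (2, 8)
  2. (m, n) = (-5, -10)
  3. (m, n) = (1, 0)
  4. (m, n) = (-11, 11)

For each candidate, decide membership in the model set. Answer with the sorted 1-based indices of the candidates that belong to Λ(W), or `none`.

none

Numerically τ ≈ 2.41421 and τ' = −1/τ ≈ -0.41421.
#1 (2,8): internal coord 2 + (8)·τ' = -1.31371; -1.31371 ∉ [-0.8, 0.8) → out
#2 (-5,-10): internal coord -5 + (-10)·τ' = -0.85786; -0.85786 ∉ [-0.8, 0.8) → out
#3 (1,0): internal coord 1 + (0)·τ' = +1.00000; +1.00000 ∉ [-0.8, 0.8) → out
#4 (-11,11): internal coord -11 + (11)·τ' = -15.55635; -15.55635 ∉ [-0.8, 0.8) → out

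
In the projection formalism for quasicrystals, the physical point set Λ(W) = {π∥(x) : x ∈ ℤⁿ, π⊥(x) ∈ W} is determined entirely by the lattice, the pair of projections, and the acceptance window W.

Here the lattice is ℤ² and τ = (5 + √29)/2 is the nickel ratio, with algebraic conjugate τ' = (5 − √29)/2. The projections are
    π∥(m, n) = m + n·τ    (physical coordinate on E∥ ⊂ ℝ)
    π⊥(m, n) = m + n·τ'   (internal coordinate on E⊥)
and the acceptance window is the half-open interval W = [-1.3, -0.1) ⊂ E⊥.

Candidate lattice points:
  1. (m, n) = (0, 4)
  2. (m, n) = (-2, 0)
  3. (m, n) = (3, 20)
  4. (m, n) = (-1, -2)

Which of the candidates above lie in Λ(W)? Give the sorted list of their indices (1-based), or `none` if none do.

Numerically τ ≈ 5.192582 and τ' = −1/τ ≈ -0.192582.
#1 (0,4): internal coord 0 + (4)·τ' = -0.770330; -0.770330 ∈ [-1.3, -0.1) → IN Λ
#2 (-2,0): internal coord -2 + (0)·τ' = -2.000000; -2.000000 ∉ [-1.3, -0.1) → out
#3 (3,20): internal coord 3 + (20)·τ' = -0.851648; -0.851648 ∈ [-1.3, -0.1) → IN Λ
#4 (-1,-2): internal coord -1 + (-2)·τ' = -0.614835; -0.614835 ∈ [-1.3, -0.1) → IN Λ

1, 3, 4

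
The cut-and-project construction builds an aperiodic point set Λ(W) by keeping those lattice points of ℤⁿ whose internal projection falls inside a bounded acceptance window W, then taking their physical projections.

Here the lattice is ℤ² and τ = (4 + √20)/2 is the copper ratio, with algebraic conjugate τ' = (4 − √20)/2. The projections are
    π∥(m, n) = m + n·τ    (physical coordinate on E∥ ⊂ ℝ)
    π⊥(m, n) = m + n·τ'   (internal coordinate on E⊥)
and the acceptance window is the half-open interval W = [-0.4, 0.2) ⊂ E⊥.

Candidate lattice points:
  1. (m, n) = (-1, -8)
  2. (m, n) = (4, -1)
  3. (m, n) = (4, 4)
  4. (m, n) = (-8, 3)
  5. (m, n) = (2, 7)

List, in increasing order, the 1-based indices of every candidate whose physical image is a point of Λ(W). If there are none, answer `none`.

none

τ' = (4−√20)/2 ≈ -0.23607.
candidate 1: (m,n)=(-1,-8) → π∥ = -1-8·τ ≈ -34.88854, π⊥ = -1-8·τ' ≈ 0.88854 ∉ [-0.4, 0.2) ⇒ out
candidate 2: (m,n)=(4,-1) → π∥ = 4-1·τ ≈ -0.23607, π⊥ = 4-1·τ' ≈ 4.23607 ∉ [-0.4, 0.2) ⇒ out
candidate 3: (m,n)=(4,4) → π∥ = 4+4·τ ≈ 20.94427, π⊥ = 4+4·τ' ≈ 3.05573 ∉ [-0.4, 0.2) ⇒ out
candidate 4: (m,n)=(-8,3) → π∥ = -8+3·τ ≈ 4.70820, π⊥ = -8+3·τ' ≈ -8.70820 ∉ [-0.4, 0.2) ⇒ out
candidate 5: (m,n)=(2,7) → π∥ = 2+7·τ ≈ 31.65248, π⊥ = 2+7·τ' ≈ 0.34752 ∉ [-0.4, 0.2) ⇒ out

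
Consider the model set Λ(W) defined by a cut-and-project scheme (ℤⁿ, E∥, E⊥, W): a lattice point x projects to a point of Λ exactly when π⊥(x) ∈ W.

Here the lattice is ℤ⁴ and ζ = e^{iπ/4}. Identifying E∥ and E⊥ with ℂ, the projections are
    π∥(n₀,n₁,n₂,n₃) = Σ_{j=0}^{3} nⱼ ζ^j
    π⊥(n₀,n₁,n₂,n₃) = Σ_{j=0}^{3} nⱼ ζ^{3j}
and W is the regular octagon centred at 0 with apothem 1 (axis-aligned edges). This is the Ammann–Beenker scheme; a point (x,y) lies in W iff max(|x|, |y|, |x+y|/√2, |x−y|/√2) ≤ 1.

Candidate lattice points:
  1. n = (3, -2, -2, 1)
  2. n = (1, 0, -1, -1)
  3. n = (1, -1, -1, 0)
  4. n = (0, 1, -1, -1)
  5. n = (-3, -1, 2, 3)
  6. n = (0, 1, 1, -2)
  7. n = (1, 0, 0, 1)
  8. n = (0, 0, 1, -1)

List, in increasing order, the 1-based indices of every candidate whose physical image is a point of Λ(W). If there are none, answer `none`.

2, 5

Internal map: ζ^{3j} for j=0..3 gives (1,0), (−√2/2,√2/2), (0,−1), (√2/2,√2/2).
candidate 1: n = (3, -2, -2, 1) → π⊥ ≈ (+5.12132, +1.29289); max(|x|,|y|,|x±y|/√2) = 5.12132 > 1 ⇒ ∉ W
candidate 2: n = (1, 0, -1, -1) → π⊥ ≈ (+0.29289, +0.29289); max(|x|,|y|,|x±y|/√2) = 0.41421 ≤ 1 ⇒ ∈ W
candidate 3: n = (1, -1, -1, 0) → π⊥ ≈ (+1.70711, +0.29289); max(|x|,|y|,|x±y|/√2) = 1.70711 > 1 ⇒ ∉ W
candidate 4: n = (0, 1, -1, -1) → π⊥ ≈ (-1.41421, +1.00000); max(|x|,|y|,|x±y|/√2) = 1.70711 > 1 ⇒ ∉ W
candidate 5: n = (-3, -1, 2, 3) → π⊥ ≈ (-0.17157, -0.58579); max(|x|,|y|,|x±y|/√2) = 0.58579 ≤ 1 ⇒ ∈ W
candidate 6: n = (0, 1, 1, -2) → π⊥ ≈ (-2.12132, -1.70711); max(|x|,|y|,|x±y|/√2) = 2.70711 > 1 ⇒ ∉ W
candidate 7: n = (1, 0, 0, 1) → π⊥ ≈ (+1.70711, +0.70711); max(|x|,|y|,|x±y|/√2) = 1.70711 > 1 ⇒ ∉ W
candidate 8: n = (0, 0, 1, -1) → π⊥ ≈ (-0.70711, -1.70711); max(|x|,|y|,|x±y|/√2) = 1.70711 > 1 ⇒ ∉ W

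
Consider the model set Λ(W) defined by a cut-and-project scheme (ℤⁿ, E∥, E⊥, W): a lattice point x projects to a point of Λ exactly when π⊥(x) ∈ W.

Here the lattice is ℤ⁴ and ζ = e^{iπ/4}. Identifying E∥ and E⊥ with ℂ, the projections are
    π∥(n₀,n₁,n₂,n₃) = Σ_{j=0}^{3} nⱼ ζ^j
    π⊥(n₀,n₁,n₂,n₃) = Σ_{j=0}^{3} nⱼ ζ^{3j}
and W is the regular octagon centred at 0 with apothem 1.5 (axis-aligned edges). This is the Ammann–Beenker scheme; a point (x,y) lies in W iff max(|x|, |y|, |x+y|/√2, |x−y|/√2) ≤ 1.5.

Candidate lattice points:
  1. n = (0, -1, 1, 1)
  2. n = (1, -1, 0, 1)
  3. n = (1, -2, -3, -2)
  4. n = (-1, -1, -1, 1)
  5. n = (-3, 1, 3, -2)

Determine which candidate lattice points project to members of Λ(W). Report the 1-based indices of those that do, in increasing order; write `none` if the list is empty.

3, 4

Internal map: ζ^{3j} for j=0..3 gives (1,0), (−√2/2,√2/2), (0,−1), (√2/2,√2/2).
#1 (0, -1, 1, 1): internal (1.414214, -1.000000); octagon support 1.707107 vs apothem 1.5 → ∉ W
#2 (1, -1, 0, 1): internal (2.414214, 0.000000); octagon support 2.414214 vs apothem 1.5 → ∉ W
#3 (1, -2, -3, -2): internal (1.000000, 0.171573); octagon support 1.000000 vs apothem 1.5 → ∈ W
#4 (-1, -1, -1, 1): internal (0.414214, 1.000000); octagon support 1.000000 vs apothem 1.5 → ∈ W
#5 (-3, 1, 3, -2): internal (-5.121320, -3.707107); octagon support 6.242641 vs apothem 1.5 → ∉ W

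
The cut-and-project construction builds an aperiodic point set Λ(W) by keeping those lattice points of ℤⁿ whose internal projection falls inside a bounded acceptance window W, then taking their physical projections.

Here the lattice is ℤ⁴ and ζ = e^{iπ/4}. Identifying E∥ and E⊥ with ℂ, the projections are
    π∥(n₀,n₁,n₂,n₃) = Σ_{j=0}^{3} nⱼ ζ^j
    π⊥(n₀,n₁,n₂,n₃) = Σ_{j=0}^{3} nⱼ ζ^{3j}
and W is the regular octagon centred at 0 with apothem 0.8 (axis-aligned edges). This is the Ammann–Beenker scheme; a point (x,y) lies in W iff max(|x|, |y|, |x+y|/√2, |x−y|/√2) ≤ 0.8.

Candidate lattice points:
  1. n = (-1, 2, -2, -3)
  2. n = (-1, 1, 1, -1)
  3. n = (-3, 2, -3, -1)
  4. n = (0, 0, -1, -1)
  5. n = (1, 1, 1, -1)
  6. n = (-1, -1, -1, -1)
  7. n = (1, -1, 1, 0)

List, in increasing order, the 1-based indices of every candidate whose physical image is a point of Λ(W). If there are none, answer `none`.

4

With ζ = e^{iπ/4} the internal vectors are ζ^0,ζ^3,ζ^6,ζ^9.
#1 (-1, 2, -2, -3): internal (-4.535534, 1.292893); octagon support 4.535534 vs apothem 0.8 → ∉ W
#2 (-1, 1, 1, -1): internal (-2.414214, -1.000000); octagon support 2.414214 vs apothem 0.8 → ∉ W
#3 (-3, 2, -3, -1): internal (-5.121320, 3.707107); octagon support 6.242641 vs apothem 0.8 → ∉ W
#4 (0, 0, -1, -1): internal (-0.707107, 0.292893); octagon support 0.707107 vs apothem 0.8 → ∈ W
#5 (1, 1, 1, -1): internal (-0.414214, -1.000000); octagon support 1.000000 vs apothem 0.8 → ∉ W
#6 (-1, -1, -1, -1): internal (-1.000000, -0.414214); octagon support 1.000000 vs apothem 0.8 → ∉ W
#7 (1, -1, 1, 0): internal (1.707107, -1.707107); octagon support 2.414214 vs apothem 0.8 → ∉ W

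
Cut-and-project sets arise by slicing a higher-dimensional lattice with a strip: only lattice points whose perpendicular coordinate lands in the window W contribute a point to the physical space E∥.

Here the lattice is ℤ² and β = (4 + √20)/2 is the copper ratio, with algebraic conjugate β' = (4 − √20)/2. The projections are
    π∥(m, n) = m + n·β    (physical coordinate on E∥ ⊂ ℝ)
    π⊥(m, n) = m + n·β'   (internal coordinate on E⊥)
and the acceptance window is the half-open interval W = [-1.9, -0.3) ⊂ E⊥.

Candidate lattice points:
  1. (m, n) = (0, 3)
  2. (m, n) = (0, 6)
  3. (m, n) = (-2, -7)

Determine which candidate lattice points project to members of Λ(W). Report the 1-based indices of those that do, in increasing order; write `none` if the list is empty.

β' = (4−√20)/2 ≈ -0.2361.
#1 (0,3): internal coord 0 + (3)·β' = -0.7082; -0.7082 ∈ [-1.9, -0.3) → IN Λ
#2 (0,6): internal coord 0 + (6)·β' = -1.4164; -1.4164 ∈ [-1.9, -0.3) → IN Λ
#3 (-2,-7): internal coord -2 + (-7)·β' = -0.3475; -0.3475 ∈ [-1.9, -0.3) → IN Λ

1, 2, 3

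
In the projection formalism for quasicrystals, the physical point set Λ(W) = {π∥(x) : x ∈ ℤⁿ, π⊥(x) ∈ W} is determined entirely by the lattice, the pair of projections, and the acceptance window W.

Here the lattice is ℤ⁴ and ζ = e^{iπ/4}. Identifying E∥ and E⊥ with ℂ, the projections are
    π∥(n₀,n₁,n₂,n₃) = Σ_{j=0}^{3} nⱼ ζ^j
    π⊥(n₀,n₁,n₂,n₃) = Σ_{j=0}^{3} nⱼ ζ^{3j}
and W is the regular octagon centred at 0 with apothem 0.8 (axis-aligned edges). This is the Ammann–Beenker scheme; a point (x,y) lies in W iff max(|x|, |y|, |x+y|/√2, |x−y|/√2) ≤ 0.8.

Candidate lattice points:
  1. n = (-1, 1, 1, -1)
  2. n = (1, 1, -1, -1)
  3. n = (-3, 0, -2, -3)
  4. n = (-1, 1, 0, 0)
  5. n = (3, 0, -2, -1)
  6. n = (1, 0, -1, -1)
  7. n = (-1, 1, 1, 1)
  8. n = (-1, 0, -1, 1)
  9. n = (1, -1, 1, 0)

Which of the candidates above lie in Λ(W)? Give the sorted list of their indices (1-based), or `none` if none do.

6

With ζ = e^{iπ/4} the internal vectors are ζ^0,ζ^3,ζ^6,ζ^9.
#1 (-1, 1, 1, -1): internal (-2.4142, -1.0000); octagon support 2.4142 vs apothem 0.8 → ∉ W
#2 (1, 1, -1, -1): internal (-0.4142, 1.0000); octagon support 1.0000 vs apothem 0.8 → ∉ W
#3 (-3, 0, -2, -3): internal (-5.1213, -0.1213); octagon support 5.1213 vs apothem 0.8 → ∉ W
#4 (-1, 1, 0, 0): internal (-1.7071, 0.7071); octagon support 1.7071 vs apothem 0.8 → ∉ W
#5 (3, 0, -2, -1): internal (2.2929, 1.2929); octagon support 2.5355 vs apothem 0.8 → ∉ W
#6 (1, 0, -1, -1): internal (0.2929, 0.2929); octagon support 0.4142 vs apothem 0.8 → ∈ W
#7 (-1, 1, 1, 1): internal (-1.0000, 0.4142); octagon support 1.0000 vs apothem 0.8 → ∉ W
#8 (-1, 0, -1, 1): internal (-0.2929, 1.7071); octagon support 1.7071 vs apothem 0.8 → ∉ W
#9 (1, -1, 1, 0): internal (1.7071, -1.7071); octagon support 2.4142 vs apothem 0.8 → ∉ W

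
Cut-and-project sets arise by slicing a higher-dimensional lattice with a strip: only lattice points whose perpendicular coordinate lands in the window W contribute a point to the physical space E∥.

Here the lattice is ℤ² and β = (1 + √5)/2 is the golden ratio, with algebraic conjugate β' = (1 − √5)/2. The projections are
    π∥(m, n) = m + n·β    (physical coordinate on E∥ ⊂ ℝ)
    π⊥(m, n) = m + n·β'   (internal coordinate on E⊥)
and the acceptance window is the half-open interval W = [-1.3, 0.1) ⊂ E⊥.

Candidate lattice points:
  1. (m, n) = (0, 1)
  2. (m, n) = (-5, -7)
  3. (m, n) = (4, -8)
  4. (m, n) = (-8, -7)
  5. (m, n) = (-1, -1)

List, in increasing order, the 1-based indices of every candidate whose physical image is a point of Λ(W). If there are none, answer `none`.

1, 2, 5

Compute β' = (1−√5)/2 = -0.61803, so π⊥(m,n) = m -0.61803·n.
#1 (0,1): internal coord 0 + (1)·β' = -0.61803; -0.61803 ∈ [-1.3, 0.1) → IN Λ
#2 (-5,-7): internal coord -5 + (-7)·β' = -0.67376; -0.67376 ∈ [-1.3, 0.1) → IN Λ
#3 (4,-8): internal coord 4 + (-8)·β' = +8.94427; +8.94427 ∉ [-1.3, 0.1) → out
#4 (-8,-7): internal coord -8 + (-7)·β' = -3.67376; -3.67376 ∉ [-1.3, 0.1) → out
#5 (-1,-1): internal coord -1 + (-1)·β' = -0.38197; -0.38197 ∈ [-1.3, 0.1) → IN Λ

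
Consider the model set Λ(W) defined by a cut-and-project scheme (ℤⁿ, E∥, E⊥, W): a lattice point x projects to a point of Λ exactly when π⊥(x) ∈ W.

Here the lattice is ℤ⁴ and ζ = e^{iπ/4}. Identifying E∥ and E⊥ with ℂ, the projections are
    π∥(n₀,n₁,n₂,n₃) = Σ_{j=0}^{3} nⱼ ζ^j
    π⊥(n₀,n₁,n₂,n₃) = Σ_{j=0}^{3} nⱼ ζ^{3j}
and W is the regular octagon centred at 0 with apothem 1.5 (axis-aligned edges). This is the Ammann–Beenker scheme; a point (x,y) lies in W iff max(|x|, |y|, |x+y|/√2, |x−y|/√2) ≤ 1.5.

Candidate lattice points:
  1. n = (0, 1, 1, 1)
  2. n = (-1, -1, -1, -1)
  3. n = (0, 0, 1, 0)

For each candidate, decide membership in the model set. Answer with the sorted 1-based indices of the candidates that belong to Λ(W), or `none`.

1, 2, 3

With ζ = e^{iπ/4} the internal vectors are ζ^0,ζ^3,ζ^6,ζ^9.
candidate 1: n = (0, 1, 1, 1) → π⊥ ≈ (+0.00000, +0.41421); max(|x|,|y|,|x±y|/√2) = 0.41421 ≤ 1.5 ⇒ ∈ W
candidate 2: n = (-1, -1, -1, -1) → π⊥ ≈ (-1.00000, -0.41421); max(|x|,|y|,|x±y|/√2) = 1.00000 ≤ 1.5 ⇒ ∈ W
candidate 3: n = (0, 0, 1, 0) → π⊥ ≈ (+0.00000, -1.00000); max(|x|,|y|,|x±y|/√2) = 1.00000 ≤ 1.5 ⇒ ∈ W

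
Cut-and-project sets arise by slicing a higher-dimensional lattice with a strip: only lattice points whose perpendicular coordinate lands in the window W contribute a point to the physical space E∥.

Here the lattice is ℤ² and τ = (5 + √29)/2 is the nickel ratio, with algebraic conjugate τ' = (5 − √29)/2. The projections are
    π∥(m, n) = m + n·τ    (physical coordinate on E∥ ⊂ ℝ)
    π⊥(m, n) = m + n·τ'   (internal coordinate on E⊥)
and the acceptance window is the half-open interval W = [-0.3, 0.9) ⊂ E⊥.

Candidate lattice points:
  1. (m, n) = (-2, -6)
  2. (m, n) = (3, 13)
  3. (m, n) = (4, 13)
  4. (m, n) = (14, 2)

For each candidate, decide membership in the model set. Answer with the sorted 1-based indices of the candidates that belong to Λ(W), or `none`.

Compute τ' = (5−√29)/2 = -0.19258, so π⊥(m,n) = m -0.19258·n.
[1] lift (-2,-6): star map gives -0.84451; window check -0.3 ≤ -0.84451 < 0.9 is false → out
[2] lift (3,13): star map gives 0.49643; window check -0.3 ≤ 0.49643 < 0.9 is true → IN Λ
[3] lift (4,13): star map gives 1.49643; window check -0.3 ≤ 1.49643 < 0.9 is false → out
[4] lift (14,2): star map gives 13.61484; window check -0.3 ≤ 13.61484 < 0.9 is false → out

2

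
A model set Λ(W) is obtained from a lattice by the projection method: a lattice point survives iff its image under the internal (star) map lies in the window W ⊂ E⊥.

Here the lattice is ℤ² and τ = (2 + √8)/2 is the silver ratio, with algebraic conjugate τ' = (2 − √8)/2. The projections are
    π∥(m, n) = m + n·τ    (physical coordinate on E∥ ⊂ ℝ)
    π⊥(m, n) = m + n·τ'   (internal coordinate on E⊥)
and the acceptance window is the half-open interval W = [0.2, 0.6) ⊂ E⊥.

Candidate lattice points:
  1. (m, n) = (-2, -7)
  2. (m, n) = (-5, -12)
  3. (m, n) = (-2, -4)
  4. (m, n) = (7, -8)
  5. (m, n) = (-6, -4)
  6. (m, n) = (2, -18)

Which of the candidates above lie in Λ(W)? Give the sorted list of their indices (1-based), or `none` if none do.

none

Compute τ' = (2−√8)/2 = -0.41421, so π⊥(m,n) = m -0.41421·n.
candidate 1: (m,n)=(-2,-7) → π∥ = -2-7·τ ≈ -18.89949, π⊥ = -2-7·τ' ≈ 0.89949 ∉ [0.2, 0.6) ⇒ out
candidate 2: (m,n)=(-5,-12) → π∥ = -5-12·τ ≈ -33.97056, π⊥ = -5-12·τ' ≈ -0.02944 ∉ [0.2, 0.6) ⇒ out
candidate 3: (m,n)=(-2,-4) → π∥ = -2-4·τ ≈ -11.65685, π⊥ = -2-4·τ' ≈ -0.34315 ∉ [0.2, 0.6) ⇒ out
candidate 4: (m,n)=(7,-8) → π∥ = 7-8·τ ≈ -12.31371, π⊥ = 7-8·τ' ≈ 10.31371 ∉ [0.2, 0.6) ⇒ out
candidate 5: (m,n)=(-6,-4) → π∥ = -6-4·τ ≈ -15.65685, π⊥ = -6-4·τ' ≈ -4.34315 ∉ [0.2, 0.6) ⇒ out
candidate 6: (m,n)=(2,-18) → π∥ = 2-18·τ ≈ -41.45584, π⊥ = 2-18·τ' ≈ 9.45584 ∉ [0.2, 0.6) ⇒ out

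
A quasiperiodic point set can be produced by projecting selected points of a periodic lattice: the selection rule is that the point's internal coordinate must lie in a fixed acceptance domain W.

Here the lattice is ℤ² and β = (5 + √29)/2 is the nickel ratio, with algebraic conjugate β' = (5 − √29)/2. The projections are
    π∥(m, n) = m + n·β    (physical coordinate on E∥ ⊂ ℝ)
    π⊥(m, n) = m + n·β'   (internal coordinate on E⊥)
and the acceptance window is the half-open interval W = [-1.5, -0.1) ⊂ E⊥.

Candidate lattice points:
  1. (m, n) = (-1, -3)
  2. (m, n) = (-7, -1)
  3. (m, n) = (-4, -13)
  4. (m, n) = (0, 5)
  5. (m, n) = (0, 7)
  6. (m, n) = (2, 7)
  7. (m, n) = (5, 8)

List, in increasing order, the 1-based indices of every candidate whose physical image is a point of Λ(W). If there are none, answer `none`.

Compute β' = (5−√29)/2 = -0.192582, so π⊥(m,n) = m -0.192582·n.
[1] lift (-1,-3): star map gives -0.422253; window check -1.5 ≤ -0.422253 < -0.1 is true → IN Λ
[2] lift (-7,-1): star map gives -6.807418; window check -1.5 ≤ -6.807418 < -0.1 is false → out
[3] lift (-4,-13): star map gives -1.496429; window check -1.5 ≤ -1.496429 < -0.1 is true → IN Λ
[4] lift (0,5): star map gives -0.962912; window check -1.5 ≤ -0.962912 < -0.1 is true → IN Λ
[5] lift (0,7): star map gives -1.348077; window check -1.5 ≤ -1.348077 < -0.1 is true → IN Λ
[6] lift (2,7): star map gives 0.651923; window check -1.5 ≤ 0.651923 < -0.1 is false → out
[7] lift (5,8): star map gives 3.459341; window check -1.5 ≤ 3.459341 < -0.1 is false → out

1, 3, 4, 5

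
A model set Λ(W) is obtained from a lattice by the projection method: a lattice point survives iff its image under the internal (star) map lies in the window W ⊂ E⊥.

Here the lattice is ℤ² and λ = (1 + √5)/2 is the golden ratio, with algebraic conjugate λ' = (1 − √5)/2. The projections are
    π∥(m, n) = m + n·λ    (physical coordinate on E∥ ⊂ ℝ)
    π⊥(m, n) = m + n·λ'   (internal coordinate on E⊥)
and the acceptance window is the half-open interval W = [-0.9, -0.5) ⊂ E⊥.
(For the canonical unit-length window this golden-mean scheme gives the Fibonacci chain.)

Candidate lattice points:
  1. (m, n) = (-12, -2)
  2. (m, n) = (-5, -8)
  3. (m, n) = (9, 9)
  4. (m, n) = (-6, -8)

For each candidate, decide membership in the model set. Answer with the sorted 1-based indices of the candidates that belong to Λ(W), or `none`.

Numerically λ ≈ 1.61803 and λ' = −1/λ ≈ -0.61803.
#1 (-12,-2): internal coord -12 + (-2)·λ' = -10.76393; -10.76393 ∉ [-0.9, -0.5) → out
#2 (-5,-8): internal coord -5 + (-8)·λ' = -0.05573; -0.05573 ∉ [-0.9, -0.5) → out
#3 (9,9): internal coord 9 + (9)·λ' = +3.43769; +3.43769 ∉ [-0.9, -0.5) → out
#4 (-6,-8): internal coord -6 + (-8)·λ' = -1.05573; -1.05573 ∉ [-0.9, -0.5) → out

none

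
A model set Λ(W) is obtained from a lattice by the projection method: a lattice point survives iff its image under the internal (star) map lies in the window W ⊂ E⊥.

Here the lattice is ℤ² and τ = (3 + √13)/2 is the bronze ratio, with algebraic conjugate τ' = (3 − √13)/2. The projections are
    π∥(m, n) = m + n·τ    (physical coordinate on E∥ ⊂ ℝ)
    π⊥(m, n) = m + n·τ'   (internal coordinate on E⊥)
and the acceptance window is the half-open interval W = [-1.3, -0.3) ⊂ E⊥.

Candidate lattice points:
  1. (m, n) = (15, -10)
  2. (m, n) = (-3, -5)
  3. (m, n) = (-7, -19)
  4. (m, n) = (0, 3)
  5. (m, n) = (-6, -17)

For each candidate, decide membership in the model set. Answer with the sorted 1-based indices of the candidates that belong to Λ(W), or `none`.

3, 4, 5

τ' = (3−√13)/2 ≈ -0.30278.
candidate 1: (m,n)=(15,-10) → π∥ = 15-10·τ ≈ -18.02776, π⊥ = 15-10·τ' ≈ 18.02776 ∉ [-1.3, -0.3) ⇒ out
candidate 2: (m,n)=(-3,-5) → π∥ = -3-5·τ ≈ -19.51388, π⊥ = -3-5·τ' ≈ -1.48612 ∉ [-1.3, -0.3) ⇒ out
candidate 3: (m,n)=(-7,-19) → π∥ = -7-19·τ ≈ -69.75274, π⊥ = -7-19·τ' ≈ -1.24726 ∈ [-1.3, -0.3) ⇒ IN Λ
candidate 4: (m,n)=(0,3) → π∥ = 0+3·τ ≈ 9.90833, π⊥ = 0+3·τ' ≈ -0.90833 ∈ [-1.3, -0.3) ⇒ IN Λ
candidate 5: (m,n)=(-6,-17) → π∥ = -6-17·τ ≈ -62.14719, π⊥ = -6-17·τ' ≈ -0.85281 ∈ [-1.3, -0.3) ⇒ IN Λ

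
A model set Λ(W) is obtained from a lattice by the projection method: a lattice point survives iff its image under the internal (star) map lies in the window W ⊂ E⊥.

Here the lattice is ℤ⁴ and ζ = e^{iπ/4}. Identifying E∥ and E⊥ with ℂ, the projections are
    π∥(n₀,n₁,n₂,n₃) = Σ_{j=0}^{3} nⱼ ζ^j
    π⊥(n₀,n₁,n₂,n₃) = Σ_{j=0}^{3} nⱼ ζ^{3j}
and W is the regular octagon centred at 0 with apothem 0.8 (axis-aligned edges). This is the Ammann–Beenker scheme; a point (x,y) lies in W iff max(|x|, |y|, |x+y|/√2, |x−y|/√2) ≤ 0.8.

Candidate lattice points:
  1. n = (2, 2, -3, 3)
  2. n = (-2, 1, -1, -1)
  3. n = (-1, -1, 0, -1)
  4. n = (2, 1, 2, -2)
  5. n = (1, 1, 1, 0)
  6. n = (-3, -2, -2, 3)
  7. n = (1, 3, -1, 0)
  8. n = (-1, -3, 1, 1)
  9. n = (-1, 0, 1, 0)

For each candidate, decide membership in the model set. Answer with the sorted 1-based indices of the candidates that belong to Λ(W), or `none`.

5

With ζ = e^{iπ/4} the internal vectors are ζ^0,ζ^3,ζ^6,ζ^9.
candidate 1: n = (2, 2, -3, 3) → π⊥ ≈ (+2.707107, +6.535534); max(|x|,|y|,|x±y|/√2) = 6.535534 > 0.8 ⇒ ∉ W
candidate 2: n = (-2, 1, -1, -1) → π⊥ ≈ (-3.414214, +1.000000); max(|x|,|y|,|x±y|/√2) = 3.414214 > 0.8 ⇒ ∉ W
candidate 3: n = (-1, -1, 0, -1) → π⊥ ≈ (-1.000000, -1.414214); max(|x|,|y|,|x±y|/√2) = 1.707107 > 0.8 ⇒ ∉ W
candidate 4: n = (2, 1, 2, -2) → π⊥ ≈ (-0.121320, -2.707107); max(|x|,|y|,|x±y|/√2) = 2.707107 > 0.8 ⇒ ∉ W
candidate 5: n = (1, 1, 1, 0) → π⊥ ≈ (+0.292893, -0.292893); max(|x|,|y|,|x±y|/√2) = 0.414214 ≤ 0.8 ⇒ ∈ W
candidate 6: n = (-3, -2, -2, 3) → π⊥ ≈ (+0.535534, +2.707107); max(|x|,|y|,|x±y|/√2) = 2.707107 > 0.8 ⇒ ∉ W
candidate 7: n = (1, 3, -1, 0) → π⊥ ≈ (-1.121320, +3.121320); max(|x|,|y|,|x±y|/√2) = 3.121320 > 0.8 ⇒ ∉ W
candidate 8: n = (-1, -3, 1, 1) → π⊥ ≈ (+1.828427, -2.414214); max(|x|,|y|,|x±y|/√2) = 3.000000 > 0.8 ⇒ ∉ W
candidate 9: n = (-1, 0, 1, 0) → π⊥ ≈ (-1.000000, -1.000000); max(|x|,|y|,|x±y|/√2) = 1.414214 > 0.8 ⇒ ∉ W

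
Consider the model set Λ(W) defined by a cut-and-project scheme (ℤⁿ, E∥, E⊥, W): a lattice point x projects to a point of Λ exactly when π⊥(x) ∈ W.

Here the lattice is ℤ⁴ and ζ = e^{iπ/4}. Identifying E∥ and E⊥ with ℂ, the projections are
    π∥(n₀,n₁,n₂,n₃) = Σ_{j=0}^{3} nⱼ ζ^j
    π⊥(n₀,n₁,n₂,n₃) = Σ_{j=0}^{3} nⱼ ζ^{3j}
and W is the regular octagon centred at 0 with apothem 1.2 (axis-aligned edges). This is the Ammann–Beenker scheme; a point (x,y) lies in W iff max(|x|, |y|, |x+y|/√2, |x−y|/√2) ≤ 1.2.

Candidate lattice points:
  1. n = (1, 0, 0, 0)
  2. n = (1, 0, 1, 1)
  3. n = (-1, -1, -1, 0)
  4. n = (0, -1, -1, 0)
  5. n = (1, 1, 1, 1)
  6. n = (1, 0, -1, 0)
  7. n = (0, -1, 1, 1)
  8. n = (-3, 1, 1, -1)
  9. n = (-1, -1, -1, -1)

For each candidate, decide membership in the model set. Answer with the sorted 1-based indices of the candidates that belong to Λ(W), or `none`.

With ζ = e^{iπ/4} the internal vectors are ζ^0,ζ^3,ζ^6,ζ^9.
#1 (1, 0, 0, 0): internal (1.000000, 0.000000); octagon support 1.000000 vs apothem 1.2 → ∈ W
#2 (1, 0, 1, 1): internal (1.707107, -0.292893); octagon support 1.707107 vs apothem 1.2 → ∉ W
#3 (-1, -1, -1, 0): internal (-0.292893, 0.292893); octagon support 0.414214 vs apothem 1.2 → ∈ W
#4 (0, -1, -1, 0): internal (0.707107, 0.292893); octagon support 0.707107 vs apothem 1.2 → ∈ W
#5 (1, 1, 1, 1): internal (1.000000, 0.414214); octagon support 1.000000 vs apothem 1.2 → ∈ W
#6 (1, 0, -1, 0): internal (1.000000, 1.000000); octagon support 1.414214 vs apothem 1.2 → ∉ W
#7 (0, -1, 1, 1): internal (1.414214, -1.000000); octagon support 1.707107 vs apothem 1.2 → ∉ W
#8 (-3, 1, 1, -1): internal (-4.414214, -1.000000); octagon support 4.414214 vs apothem 1.2 → ∉ W
#9 (-1, -1, -1, -1): internal (-1.000000, -0.414214); octagon support 1.000000 vs apothem 1.2 → ∈ W

1, 3, 4, 5, 9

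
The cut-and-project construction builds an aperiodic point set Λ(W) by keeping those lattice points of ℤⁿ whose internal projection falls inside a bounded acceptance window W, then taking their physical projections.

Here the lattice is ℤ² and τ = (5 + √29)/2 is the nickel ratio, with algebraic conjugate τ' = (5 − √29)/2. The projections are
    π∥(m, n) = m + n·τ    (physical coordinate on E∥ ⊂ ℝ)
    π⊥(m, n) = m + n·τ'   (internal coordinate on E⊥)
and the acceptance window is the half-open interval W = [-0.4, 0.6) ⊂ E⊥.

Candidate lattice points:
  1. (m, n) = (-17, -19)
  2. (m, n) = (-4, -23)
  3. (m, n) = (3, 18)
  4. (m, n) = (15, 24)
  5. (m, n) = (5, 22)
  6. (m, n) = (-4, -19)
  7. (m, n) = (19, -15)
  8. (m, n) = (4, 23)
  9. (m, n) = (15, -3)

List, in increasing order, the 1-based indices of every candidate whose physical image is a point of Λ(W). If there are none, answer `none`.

2, 6

Numerically τ ≈ 5.192582 and τ' = −1/τ ≈ -0.192582.
candidate 1: (m,n)=(-17,-19) → π∥ = -17-19·τ ≈ -115.659066, π⊥ = -17-19·τ' ≈ -13.340934 ∉ [-0.4, 0.6) ⇒ out
candidate 2: (m,n)=(-4,-23) → π∥ = -4-23·τ ≈ -123.429395, π⊥ = -4-23·τ' ≈ 0.429395 ∈ [-0.4, 0.6) ⇒ IN Λ
candidate 3: (m,n)=(3,18) → π∥ = 3+18·τ ≈ 96.466483, π⊥ = 3+18·τ' ≈ -0.466483 ∉ [-0.4, 0.6) ⇒ out
candidate 4: (m,n)=(15,24) → π∥ = 15+24·τ ≈ 139.621978, π⊥ = 15+24·τ' ≈ 10.378022 ∉ [-0.4, 0.6) ⇒ out
candidate 5: (m,n)=(5,22) → π∥ = 5+22·τ ≈ 119.236813, π⊥ = 5+22·τ' ≈ 0.763187 ∉ [-0.4, 0.6) ⇒ out
candidate 6: (m,n)=(-4,-19) → π∥ = -4-19·τ ≈ -102.659066, π⊥ = -4-19·τ' ≈ -0.340934 ∈ [-0.4, 0.6) ⇒ IN Λ
candidate 7: (m,n)=(19,-15) → π∥ = 19-15·τ ≈ -58.888736, π⊥ = 19-15·τ' ≈ 21.888736 ∉ [-0.4, 0.6) ⇒ out
candidate 8: (m,n)=(4,23) → π∥ = 4+23·τ ≈ 123.429395, π⊥ = 4+23·τ' ≈ -0.429395 ∉ [-0.4, 0.6) ⇒ out
candidate 9: (m,n)=(15,-3) → π∥ = 15-3·τ ≈ -0.577747, π⊥ = 15-3·τ' ≈ 15.577747 ∉ [-0.4, 0.6) ⇒ out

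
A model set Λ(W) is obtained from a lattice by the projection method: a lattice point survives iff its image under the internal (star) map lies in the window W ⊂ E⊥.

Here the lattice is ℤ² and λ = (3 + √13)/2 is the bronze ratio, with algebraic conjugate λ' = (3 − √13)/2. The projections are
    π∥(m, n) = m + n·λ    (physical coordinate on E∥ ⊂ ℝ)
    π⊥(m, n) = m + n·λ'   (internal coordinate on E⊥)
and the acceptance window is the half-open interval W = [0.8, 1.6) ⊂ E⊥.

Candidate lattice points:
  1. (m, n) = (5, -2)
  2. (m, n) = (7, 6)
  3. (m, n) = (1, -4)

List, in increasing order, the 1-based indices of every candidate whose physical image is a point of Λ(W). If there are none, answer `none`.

Numerically λ ≈ 3.30278 and λ' = −1/λ ≈ -0.30278.
[1] lift (5,-2): star map gives 5.60555; window check 0.8 ≤ 5.60555 < 1.6 is false → out
[2] lift (7,6): star map gives 5.18335; window check 0.8 ≤ 5.18335 < 1.6 is false → out
[3] lift (1,-4): star map gives 2.21110; window check 0.8 ≤ 2.21110 < 1.6 is false → out

none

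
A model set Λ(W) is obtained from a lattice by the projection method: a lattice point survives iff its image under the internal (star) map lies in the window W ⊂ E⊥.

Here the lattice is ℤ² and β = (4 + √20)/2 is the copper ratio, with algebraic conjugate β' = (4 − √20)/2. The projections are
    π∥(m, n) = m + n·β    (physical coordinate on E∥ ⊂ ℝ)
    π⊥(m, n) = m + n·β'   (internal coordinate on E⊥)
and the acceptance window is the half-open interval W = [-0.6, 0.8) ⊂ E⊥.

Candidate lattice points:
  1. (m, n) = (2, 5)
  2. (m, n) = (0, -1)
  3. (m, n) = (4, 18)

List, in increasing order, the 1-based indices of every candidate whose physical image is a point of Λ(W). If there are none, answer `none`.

2, 3

β' = (4−√20)/2 ≈ -0.2361.
#1 (2,5): internal coord 2 + (5)·β' = +0.8197; +0.8197 ∉ [-0.6, 0.8) → out
#2 (0,-1): internal coord 0 + (-1)·β' = +0.2361; +0.2361 ∈ [-0.6, 0.8) → IN Λ
#3 (4,18): internal coord 4 + (18)·β' = -0.2492; -0.2492 ∈ [-0.6, 0.8) → IN Λ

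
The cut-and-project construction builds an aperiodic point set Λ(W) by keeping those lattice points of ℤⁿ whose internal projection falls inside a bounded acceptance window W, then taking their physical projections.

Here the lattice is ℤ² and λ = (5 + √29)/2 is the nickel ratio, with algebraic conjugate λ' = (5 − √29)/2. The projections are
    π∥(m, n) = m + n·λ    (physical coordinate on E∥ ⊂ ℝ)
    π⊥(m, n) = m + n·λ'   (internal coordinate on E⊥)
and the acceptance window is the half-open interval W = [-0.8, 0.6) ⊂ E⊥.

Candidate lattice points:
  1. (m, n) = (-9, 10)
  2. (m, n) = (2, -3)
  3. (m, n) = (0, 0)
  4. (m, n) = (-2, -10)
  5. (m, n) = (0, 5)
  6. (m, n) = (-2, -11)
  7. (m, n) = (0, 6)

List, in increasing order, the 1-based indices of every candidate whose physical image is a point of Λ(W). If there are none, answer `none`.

Numerically λ ≈ 5.1926 and λ' = −1/λ ≈ -0.1926.
candidate 1: (m,n)=(-9,10) → π∥ = -9+10·λ ≈ 42.9258, π⊥ = -9+10·λ' ≈ -10.9258 ∉ [-0.8, 0.6) ⇒ out
candidate 2: (m,n)=(2,-3) → π∥ = 2-3·λ ≈ -13.5777, π⊥ = 2-3·λ' ≈ 2.5777 ∉ [-0.8, 0.6) ⇒ out
candidate 3: (m,n)=(0,0) → π∥ = 0+0·λ ≈ 0.0000, π⊥ = 0+0·λ' ≈ 0.0000 ∈ [-0.8, 0.6) ⇒ IN Λ
candidate 4: (m,n)=(-2,-10) → π∥ = -2-10·λ ≈ -53.9258, π⊥ = -2-10·λ' ≈ -0.0742 ∈ [-0.8, 0.6) ⇒ IN Λ
candidate 5: (m,n)=(0,5) → π∥ = 0+5·λ ≈ 25.9629, π⊥ = 0+5·λ' ≈ -0.9629 ∉ [-0.8, 0.6) ⇒ out
candidate 6: (m,n)=(-2,-11) → π∥ = -2-11·λ ≈ -59.1184, π⊥ = -2-11·λ' ≈ 0.1184 ∈ [-0.8, 0.6) ⇒ IN Λ
candidate 7: (m,n)=(0,6) → π∥ = 0+6·λ ≈ 31.1555, π⊥ = 0+6·λ' ≈ -1.1555 ∉ [-0.8, 0.6) ⇒ out

3, 4, 6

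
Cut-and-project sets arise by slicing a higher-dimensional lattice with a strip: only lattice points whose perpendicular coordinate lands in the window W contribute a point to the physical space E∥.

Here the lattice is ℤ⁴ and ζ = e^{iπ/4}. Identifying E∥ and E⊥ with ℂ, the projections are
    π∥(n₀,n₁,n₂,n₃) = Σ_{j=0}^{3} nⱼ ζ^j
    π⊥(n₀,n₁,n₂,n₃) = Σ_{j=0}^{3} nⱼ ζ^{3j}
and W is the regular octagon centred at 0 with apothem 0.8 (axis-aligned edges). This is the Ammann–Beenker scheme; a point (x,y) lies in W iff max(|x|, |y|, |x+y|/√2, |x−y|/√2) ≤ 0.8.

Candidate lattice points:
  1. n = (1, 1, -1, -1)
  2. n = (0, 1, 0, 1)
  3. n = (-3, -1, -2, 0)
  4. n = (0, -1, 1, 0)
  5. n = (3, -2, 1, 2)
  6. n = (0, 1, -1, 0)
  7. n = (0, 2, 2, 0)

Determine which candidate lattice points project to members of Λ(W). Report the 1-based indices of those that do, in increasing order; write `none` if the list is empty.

Internal map: ζ^{3j} for j=0..3 gives (1,0), (−√2/2,√2/2), (0,−1), (√2/2,√2/2).
#1 (1, 1, -1, -1): internal (-0.41421, 1.00000); octagon support 1.00000 vs apothem 0.8 → ∉ W
#2 (0, 1, 0, 1): internal (0.00000, 1.41421); octagon support 1.41421 vs apothem 0.8 → ∉ W
#3 (-3, -1, -2, 0): internal (-2.29289, 1.29289); octagon support 2.53553 vs apothem 0.8 → ∉ W
#4 (0, -1, 1, 0): internal (0.70711, -1.70711); octagon support 1.70711 vs apothem 0.8 → ∉ W
#5 (3, -2, 1, 2): internal (5.82843, -1.00000); octagon support 5.82843 vs apothem 0.8 → ∉ W
#6 (0, 1, -1, 0): internal (-0.70711, 1.70711); octagon support 1.70711 vs apothem 0.8 → ∉ W
#7 (0, 2, 2, 0): internal (-1.41421, -0.58579); octagon support 1.41421 vs apothem 0.8 → ∉ W

none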